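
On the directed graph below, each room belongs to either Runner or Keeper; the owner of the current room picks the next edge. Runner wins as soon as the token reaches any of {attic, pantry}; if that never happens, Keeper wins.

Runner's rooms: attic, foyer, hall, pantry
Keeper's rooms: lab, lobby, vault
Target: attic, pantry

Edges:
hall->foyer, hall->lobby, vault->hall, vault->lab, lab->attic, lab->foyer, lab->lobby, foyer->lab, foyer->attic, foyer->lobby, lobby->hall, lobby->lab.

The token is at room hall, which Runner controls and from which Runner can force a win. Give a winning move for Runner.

foyer

A0 = {attic, pantry}
A1: add {foyer} — foyer (Runner) has foyer→attic.
A2: add {hall} — hall (Runner) has hall→foyer.
A3 = A2; e.g. lab (Keeper) can still go to lobby. Fixed point.
From hall, successor foyer is in the attractor (rank 1); the other successor lobby is not.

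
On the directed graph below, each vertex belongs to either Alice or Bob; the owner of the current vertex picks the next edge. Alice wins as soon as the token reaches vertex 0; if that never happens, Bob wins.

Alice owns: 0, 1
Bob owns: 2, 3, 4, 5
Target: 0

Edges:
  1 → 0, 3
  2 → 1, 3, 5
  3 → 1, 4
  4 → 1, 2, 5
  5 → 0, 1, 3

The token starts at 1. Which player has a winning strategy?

A0 = {0}
A1: add {1} — 1 (Alice) has 1→0.
A2 = A1; e.g. 2 (Bob) can still go to 3. Fixed point.
1 ∈ A1, so Alice can force the target.

Alice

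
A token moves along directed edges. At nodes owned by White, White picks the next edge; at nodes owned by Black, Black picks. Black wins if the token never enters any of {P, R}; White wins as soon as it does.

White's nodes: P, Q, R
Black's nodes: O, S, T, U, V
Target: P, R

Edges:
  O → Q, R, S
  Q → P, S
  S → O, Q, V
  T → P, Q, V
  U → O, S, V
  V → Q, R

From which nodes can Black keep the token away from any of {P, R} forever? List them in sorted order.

A0 = {P, R}
A1: add {Q} — Q (White) has Q→P.
A2: add {V} — V (Black): all of {Q, R} already in.
A3: add {T} — T (Black): all of {P, Q, V} already in.
A4 = A3; e.g. O (Black) can still go to S. Fixed point.
White's attractor = {P, Q, R, T, V}; Black avoids the target exactly from the complement.

O, S, U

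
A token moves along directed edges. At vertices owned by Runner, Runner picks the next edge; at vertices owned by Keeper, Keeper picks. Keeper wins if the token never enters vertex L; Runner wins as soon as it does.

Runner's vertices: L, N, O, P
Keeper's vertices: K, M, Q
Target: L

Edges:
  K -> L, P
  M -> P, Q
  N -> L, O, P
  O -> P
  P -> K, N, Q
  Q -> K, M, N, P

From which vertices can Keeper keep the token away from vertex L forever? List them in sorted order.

A0 = {L}
A1: add {N} — N (Runner) has N→L.
A2: add {P} — P (Runner) has P→N.
A3: add {K, O} — K (Keeper): all of {L, P} already in; O (Runner) has O→P.
A4 = A3; e.g. M (Keeper) can still go to Q. Fixed point.
Runner's attractor = {K, L, N, O, P}; Keeper avoids the target exactly from the complement.

M, Q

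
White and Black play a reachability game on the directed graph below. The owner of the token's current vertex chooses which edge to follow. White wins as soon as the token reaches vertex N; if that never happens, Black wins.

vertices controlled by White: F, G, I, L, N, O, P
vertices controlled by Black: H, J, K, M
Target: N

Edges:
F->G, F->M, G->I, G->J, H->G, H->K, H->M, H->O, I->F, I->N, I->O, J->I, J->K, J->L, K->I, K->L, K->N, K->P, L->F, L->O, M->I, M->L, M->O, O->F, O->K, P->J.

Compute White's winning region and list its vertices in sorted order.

A0 = {N}
A1: add {I} — I (White) has I→N.
A2: add {G} — G (White) has G→I.
A3: add {F} — F (White) has F→G.
A4: add {L, O} — L (White) has L→F; O (White) has O→F.
A5: add {M} — M (Black): all of {I, L, O} already in.
A6 = A5; e.g. H (Black) can still go to K. Fixed point.
White's winning region = {F, G, I, L, M, N, O}.

F, G, I, L, M, N, O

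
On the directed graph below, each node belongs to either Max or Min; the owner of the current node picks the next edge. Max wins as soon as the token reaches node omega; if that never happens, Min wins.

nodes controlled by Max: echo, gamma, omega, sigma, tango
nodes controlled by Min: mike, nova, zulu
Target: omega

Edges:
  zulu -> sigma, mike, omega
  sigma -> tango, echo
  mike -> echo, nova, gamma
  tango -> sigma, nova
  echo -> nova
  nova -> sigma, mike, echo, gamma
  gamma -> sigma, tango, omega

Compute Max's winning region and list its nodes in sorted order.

A0 = {omega}
A1: add {gamma} — gamma (Max) has gamma→omega.
A2 = A1; e.g. zulu (Min) can still go to sigma. Fixed point.
Max's winning region = {gamma, omega}.

gamma, omega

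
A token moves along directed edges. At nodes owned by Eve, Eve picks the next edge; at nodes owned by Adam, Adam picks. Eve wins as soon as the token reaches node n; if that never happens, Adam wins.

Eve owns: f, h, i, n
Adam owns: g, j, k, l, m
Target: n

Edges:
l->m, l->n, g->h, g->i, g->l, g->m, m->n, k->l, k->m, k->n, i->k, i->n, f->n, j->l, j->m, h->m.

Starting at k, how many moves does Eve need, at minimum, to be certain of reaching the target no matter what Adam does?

A0 = {n}
A1: add {f, i, m} — f (Eve) has f→n; i (Eve) has i→n; m (Adam): all of {n} already in.
A2: add {h, l} — h (Eve) has h→m; l (Adam): all of {m, n} already in.
A3: add {g, j, k} — g (Adam): all of {h, i, l, m} already in; j (Adam): all of {l, m} already in; k (Adam): all of {l, m, n} already in.
A3 = all vertices. Fixed point.
k enters the attractor at level 3, so Eve can force the target in 3 moves from there.

3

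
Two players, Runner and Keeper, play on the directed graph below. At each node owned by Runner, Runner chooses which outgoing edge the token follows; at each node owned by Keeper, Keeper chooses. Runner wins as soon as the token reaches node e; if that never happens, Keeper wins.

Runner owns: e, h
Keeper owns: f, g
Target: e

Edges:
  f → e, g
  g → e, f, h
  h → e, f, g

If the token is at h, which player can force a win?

A0 = {e}
A1: add {h} — h (Runner) has h→e.
A2 = A1; e.g. f (Keeper) can still go to g. Fixed point.
h ∈ A1, so Runner can force the target.

Runner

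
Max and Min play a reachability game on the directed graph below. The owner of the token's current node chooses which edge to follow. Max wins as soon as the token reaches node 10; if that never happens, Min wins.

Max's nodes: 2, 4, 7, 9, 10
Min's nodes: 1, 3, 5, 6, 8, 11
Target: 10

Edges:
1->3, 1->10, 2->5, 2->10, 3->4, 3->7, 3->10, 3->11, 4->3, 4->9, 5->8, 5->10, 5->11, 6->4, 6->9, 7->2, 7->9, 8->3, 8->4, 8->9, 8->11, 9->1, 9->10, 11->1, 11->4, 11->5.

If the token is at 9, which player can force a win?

Max

A0 = {10}
A1: add {2, 9} — 2 (Max) has 2→10; 9 (Max) has 9→10.
9 ∈ A1, so Max can force the target.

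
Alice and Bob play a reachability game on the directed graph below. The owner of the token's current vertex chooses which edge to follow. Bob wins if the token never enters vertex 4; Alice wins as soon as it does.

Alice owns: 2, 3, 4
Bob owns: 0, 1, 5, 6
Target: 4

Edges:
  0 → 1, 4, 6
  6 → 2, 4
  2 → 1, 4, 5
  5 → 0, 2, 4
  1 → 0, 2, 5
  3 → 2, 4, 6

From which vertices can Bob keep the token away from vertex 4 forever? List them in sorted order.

0, 1, 5

A0 = {4}
A1: add {2, 3} — 2 (Alice) has 2→4; 3 (Alice) has 3→4.
A2: add {6} — 6 (Bob): all of {2, 4} already in.
A3 = A2; e.g. 0 (Bob) can still go to 1. Fixed point.
Alice's attractor = {2, 3, 4, 6}; Bob avoids the target exactly from the complement.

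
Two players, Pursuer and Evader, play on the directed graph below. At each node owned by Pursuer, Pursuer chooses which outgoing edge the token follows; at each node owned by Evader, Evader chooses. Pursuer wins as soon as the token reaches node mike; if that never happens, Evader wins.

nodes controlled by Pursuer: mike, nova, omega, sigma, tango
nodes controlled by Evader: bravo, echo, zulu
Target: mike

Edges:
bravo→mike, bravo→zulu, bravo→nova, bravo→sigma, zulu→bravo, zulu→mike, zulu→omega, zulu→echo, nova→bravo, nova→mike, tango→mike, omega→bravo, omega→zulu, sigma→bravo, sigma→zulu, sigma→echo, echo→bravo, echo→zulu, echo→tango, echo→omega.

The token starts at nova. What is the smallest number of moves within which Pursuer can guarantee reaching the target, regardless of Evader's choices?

A0 = {mike}
A1: add {nova, tango} — nova (Pursuer) has nova→mike; tango (Pursuer) has tango→mike.
A2 = A1; e.g. bravo (Evader) can still go to zulu. Fixed point.
nova enters the attractor at level 1, so Pursuer can force the target in 1 move from there.

1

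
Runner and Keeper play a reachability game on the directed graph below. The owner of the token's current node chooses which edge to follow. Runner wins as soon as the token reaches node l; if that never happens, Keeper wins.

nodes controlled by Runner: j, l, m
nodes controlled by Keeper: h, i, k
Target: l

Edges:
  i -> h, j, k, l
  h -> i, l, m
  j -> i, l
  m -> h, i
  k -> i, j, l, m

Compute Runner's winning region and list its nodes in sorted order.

A0 = {l}
A1: add {j} — j (Runner) has j→l.
A2 = A1; e.g. h (Keeper) can still go to i. Fixed point.
Runner's winning region = {j, l}.

j, l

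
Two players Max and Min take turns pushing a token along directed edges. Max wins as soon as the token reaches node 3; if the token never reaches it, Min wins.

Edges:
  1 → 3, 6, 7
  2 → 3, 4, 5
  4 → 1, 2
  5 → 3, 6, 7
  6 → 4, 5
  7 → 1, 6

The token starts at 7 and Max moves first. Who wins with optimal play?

Track states (vertex, player-to-move).
A0 = {(3,Max), (3,Min)}
A1: add {(1,Max), (2,Max), (5,Max)}.
A2: add {(4,Min)}.
A3: add {(6,Max)}.
A4: add {(7,Min)}.
A5 = A4; e.g. (1,Min) stays out. (7,Max) never enters ⇒ Min avoids the target.

Min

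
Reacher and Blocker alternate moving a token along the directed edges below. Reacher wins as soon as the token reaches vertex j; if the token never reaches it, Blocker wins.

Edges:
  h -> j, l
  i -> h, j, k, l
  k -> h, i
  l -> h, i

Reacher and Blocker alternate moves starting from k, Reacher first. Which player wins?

Track states (vertex, player-to-move).
A0 = {(j,Reacher), (j,Blocker)}
A1: add {(h,Reacher), (i,Reacher)}.
A2: add {(k,Blocker), (l,Blocker)}.
A3 = A2; e.g. (h,Blocker) stays out. (k,Reacher) never enters ⇒ Blocker avoids the target.

Blocker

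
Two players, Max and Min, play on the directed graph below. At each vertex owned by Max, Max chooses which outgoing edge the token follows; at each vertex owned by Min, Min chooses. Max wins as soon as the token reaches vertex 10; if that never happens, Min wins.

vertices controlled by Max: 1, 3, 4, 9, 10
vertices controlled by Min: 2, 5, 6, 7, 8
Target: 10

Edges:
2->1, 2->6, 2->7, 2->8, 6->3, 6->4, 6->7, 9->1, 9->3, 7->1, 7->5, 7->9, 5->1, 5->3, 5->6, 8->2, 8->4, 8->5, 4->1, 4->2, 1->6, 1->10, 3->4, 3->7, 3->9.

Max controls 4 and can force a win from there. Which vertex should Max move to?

A0 = {10}
A1: add {1} — 1 (Max) has 1→10.
A2: add {4, 9} — 4 (Max) has 4→1; 9 (Max) has 9→1.
A3: add {3} — 3 (Max) has 3→4.
A4 = A3; e.g. 2 (Min) can still go to 6. Fixed point.
From 4, successor 1 is in the attractor (rank 1); the other successor 2 is not.

1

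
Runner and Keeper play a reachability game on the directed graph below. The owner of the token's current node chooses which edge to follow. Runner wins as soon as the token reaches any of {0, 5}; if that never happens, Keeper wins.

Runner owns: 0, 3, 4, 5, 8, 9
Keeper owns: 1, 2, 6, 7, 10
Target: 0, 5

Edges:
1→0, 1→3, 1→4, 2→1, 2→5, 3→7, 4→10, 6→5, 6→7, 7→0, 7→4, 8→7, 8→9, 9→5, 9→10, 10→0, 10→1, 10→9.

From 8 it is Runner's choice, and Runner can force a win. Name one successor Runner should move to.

9

A0 = {0, 5}
A1: add {9} — 9 (Runner) has 9→5.
A2: add {8} — 8 (Runner) has 8→9.
A3 = A2; e.g. 1 (Keeper) can still go to 3. Fixed point.
From 8, successor 9 is in the attractor (rank 1); the other successor 7 is not.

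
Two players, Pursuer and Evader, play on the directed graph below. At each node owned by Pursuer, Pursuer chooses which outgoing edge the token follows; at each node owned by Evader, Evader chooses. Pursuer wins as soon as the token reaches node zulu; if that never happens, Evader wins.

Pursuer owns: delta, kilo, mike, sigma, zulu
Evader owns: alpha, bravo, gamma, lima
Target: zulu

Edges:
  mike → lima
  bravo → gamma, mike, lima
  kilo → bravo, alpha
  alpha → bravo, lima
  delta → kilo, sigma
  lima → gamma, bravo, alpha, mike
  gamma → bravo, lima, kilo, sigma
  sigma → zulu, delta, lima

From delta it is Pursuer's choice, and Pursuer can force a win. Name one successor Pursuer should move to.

A0 = {zulu}
A1: add {sigma} — sigma (Pursuer) has sigma→zulu.
A2: add {delta} — delta (Pursuer) has delta→sigma.
A3 = A2; e.g. gamma (Evader) can still go to bravo. Fixed point.
From delta, successor sigma is in the attractor (rank 1); the other successor kilo is not.

sigma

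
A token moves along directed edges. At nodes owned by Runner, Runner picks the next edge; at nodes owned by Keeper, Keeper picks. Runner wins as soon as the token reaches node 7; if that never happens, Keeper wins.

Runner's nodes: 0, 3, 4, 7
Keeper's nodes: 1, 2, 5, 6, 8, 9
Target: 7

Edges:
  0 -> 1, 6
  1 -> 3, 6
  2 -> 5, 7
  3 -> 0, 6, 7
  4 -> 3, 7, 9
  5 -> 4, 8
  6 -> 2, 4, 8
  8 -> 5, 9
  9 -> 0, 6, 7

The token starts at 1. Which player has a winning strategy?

Keeper

A0 = {7}
A1: add {3, 4} — 3 (Runner) has 3→7; 4 (Runner) has 4→7.
A2 = A1; e.g. 0 (Runner) has no edge into A1. Fixed point.
1 never enters the attractor, so Keeper can avoid the target forever.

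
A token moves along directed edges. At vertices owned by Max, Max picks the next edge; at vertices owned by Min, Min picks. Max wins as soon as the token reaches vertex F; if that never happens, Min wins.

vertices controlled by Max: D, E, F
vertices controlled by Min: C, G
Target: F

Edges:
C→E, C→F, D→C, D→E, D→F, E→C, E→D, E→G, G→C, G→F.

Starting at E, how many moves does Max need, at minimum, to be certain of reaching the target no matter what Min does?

2

A0 = {F}
A1: add {D} — D (Max) has D→F.
A2: add {E} — E (Max) has E→D.
E enters the attractor at level 2, so Max can force the target in 2 moves from there.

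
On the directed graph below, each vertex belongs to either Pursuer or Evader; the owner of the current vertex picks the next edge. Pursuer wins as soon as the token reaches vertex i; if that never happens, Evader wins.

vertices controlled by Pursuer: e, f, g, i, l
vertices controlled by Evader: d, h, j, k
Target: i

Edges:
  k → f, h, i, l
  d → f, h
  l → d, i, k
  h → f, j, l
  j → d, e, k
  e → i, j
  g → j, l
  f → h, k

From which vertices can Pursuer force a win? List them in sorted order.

e, g, i, l

A0 = {i}
A1: add {e, l} — e (Pursuer) has e→i; l (Pursuer) has l→i.
A2: add {g} — g (Pursuer) has g→l.
A3 = A2; e.g. d (Evader) can still go to f. Fixed point.
Pursuer's winning region = {e, g, i, l}.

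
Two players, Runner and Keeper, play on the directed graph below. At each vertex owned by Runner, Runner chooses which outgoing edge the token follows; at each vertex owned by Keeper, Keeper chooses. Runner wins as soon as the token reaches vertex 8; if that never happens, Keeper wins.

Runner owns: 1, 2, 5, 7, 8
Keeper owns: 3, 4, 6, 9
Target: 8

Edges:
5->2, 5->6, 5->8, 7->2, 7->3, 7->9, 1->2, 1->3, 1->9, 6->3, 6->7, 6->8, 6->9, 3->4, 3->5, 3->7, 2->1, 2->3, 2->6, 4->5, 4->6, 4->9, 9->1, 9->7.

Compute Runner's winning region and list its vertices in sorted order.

5, 8

A0 = {8}
A1: add {5} — 5 (Runner) has 5→8.
A2 = A1; e.g. 1 (Runner) has no edge into A1. Fixed point.
Runner's winning region = {5, 8}.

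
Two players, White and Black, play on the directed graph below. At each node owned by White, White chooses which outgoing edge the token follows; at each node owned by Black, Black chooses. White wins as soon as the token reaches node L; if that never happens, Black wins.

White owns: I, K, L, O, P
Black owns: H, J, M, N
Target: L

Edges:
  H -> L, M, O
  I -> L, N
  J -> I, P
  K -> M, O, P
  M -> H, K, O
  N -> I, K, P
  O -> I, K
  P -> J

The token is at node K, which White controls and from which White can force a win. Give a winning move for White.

A0 = {L}
A1: add {I} — I (White) has I→L.
A2: add {O} — O (White) has O→I.
A3: add {K} — K (White) has K→O.
A4 = A3; e.g. H (Black) can still go to M. Fixed point.
From K, successor O is in the attractor (rank 2); the other successors M, P are not.

O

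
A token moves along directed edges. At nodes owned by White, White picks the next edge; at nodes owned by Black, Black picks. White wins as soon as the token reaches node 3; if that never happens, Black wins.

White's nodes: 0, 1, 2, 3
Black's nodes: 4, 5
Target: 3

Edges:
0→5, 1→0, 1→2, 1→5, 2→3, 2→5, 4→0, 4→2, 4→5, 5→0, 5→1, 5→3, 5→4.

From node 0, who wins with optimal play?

A0 = {3}
A1: add {2} — 2 (White) has 2→3.
A2: add {1} — 1 (White) has 1→2.
A3 = A2; e.g. 0 (White) has no edge into A2. Fixed point.
0 never enters the attractor, so Black can avoid the target forever.

Black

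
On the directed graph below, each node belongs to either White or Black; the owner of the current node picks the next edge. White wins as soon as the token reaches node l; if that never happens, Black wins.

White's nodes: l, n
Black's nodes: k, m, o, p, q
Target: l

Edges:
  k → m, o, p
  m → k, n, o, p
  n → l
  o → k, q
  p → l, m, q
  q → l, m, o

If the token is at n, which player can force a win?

White

A0 = {l}
A1: add {n} — n (White) has n→l.
A2 = A1; e.g. k (Black) can still go to m. Fixed point.
n ∈ A1, so White can force the target.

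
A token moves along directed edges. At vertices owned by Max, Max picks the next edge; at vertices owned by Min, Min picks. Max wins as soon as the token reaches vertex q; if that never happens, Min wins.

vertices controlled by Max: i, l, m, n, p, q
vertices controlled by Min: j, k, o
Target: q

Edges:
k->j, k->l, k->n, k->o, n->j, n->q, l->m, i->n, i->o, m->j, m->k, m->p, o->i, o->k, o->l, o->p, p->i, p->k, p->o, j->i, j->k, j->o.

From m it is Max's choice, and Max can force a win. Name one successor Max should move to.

A0 = {q}
A1: add {n} — n (Max) has n→q.
A2: add {i} — i (Max) has i→n.
A3: add {p} — p (Max) has p→i.
A4: add {m} — m (Max) has m→p.
A5: add {l} — l (Max) has l→m.
A6 = A5; e.g. j (Min) can still go to k. Fixed point.
From m, successor p is in the attractor (rank 3); the other successors j, k are not.

p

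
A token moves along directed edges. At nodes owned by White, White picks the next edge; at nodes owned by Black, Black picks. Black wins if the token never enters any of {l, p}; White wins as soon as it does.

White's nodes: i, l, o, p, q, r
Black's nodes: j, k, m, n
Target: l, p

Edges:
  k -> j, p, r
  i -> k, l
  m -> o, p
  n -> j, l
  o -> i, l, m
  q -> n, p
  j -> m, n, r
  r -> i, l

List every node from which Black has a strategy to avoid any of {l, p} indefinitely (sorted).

j, k, n

A0 = {l, p}
A1: add {i, o, q, r} — i (White) has i→l; o (White) has o→l; q (White) has q→p; r (White) has r→l.
A2: add {m} — m (Black): all of {o, p} already in.
A3 = A2; e.g. j (Black) can still go to n. Fixed point.
White's attractor = {i, l, m, o, p, q, r}; Black avoids the target exactly from the complement.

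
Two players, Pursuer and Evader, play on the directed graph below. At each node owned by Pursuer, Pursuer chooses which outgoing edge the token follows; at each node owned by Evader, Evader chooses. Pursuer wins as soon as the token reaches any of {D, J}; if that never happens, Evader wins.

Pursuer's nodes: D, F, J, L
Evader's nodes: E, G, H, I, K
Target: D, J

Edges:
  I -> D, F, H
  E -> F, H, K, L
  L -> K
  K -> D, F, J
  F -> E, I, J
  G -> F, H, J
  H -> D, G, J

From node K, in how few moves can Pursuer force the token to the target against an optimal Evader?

A0 = {D, J}
A1: add {F} — F (Pursuer) has F→J.
A2: add {K} — K (Evader): all of {D, F, J} already in.
K enters the attractor at level 2, so Pursuer can force the target in 2 moves from there.

2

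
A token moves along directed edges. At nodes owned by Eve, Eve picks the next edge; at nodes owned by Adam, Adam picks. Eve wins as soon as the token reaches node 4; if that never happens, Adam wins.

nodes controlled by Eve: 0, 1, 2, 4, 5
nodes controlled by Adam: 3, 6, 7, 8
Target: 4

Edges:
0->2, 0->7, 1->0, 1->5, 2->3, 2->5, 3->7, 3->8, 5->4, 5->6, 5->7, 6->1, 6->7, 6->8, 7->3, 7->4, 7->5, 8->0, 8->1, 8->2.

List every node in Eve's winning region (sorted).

A0 = {4}
A1: add {5} — 5 (Eve) has 5→4.
A2: add {1, 2} — 1 (Eve) has 1→5; 2 (Eve) has 2→5.
A3: add {0} — 0 (Eve) has 0→2.
A4: add {8} — 8 (Adam): all of {0, 1, 2} already in.
A5 = A4; e.g. 3 (Adam) can still go to 7. Fixed point.
Eve's winning region = {0, 1, 2, 4, 5, 8}.

0, 1, 2, 4, 5, 8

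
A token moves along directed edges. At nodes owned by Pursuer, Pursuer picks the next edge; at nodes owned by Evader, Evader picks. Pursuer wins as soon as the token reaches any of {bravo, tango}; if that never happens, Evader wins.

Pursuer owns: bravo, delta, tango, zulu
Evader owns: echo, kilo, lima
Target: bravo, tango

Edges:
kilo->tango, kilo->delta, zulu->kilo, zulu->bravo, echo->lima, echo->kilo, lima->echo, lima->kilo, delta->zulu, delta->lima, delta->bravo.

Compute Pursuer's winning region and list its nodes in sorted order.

A0 = {bravo, tango}
A1: add {delta, zulu} — zulu (Pursuer) has zulu→bravo; delta (Pursuer) has delta→bravo.
A2: add {kilo} — kilo (Evader): all of {tango, delta} already in.
A3 = A2; e.g. echo (Evader) can still go to lima. Fixed point.
Pursuer's winning region = {bravo, delta, kilo, tango, zulu}.

bravo, delta, kilo, tango, zulu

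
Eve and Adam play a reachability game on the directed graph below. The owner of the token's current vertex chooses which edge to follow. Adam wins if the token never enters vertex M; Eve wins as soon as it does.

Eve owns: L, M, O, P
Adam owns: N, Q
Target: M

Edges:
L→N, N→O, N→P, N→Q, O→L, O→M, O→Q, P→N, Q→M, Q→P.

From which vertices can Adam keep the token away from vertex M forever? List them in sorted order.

L, N, P, Q

A0 = {M}
A1: add {O} — O (Eve) has O→M.
A2 = A1; e.g. L (Eve) has no edge into A1. Fixed point.
Eve's attractor = {M, O}; Adam avoids the target exactly from the complement.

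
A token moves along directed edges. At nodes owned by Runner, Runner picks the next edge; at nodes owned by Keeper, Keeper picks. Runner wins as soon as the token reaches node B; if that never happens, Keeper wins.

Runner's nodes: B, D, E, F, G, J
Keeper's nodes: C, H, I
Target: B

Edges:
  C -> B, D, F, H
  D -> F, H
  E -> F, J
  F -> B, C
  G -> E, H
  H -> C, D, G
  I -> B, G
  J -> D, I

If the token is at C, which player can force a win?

Keeper

A0 = {B}
A1: add {F} — F (Runner) has F→B.
A2: add {D, E} — D (Runner) has D→F; E (Runner) has E→F.
A3: add {G, J} — G (Runner) has G→E; J (Runner) has J→D.
A4: add {I} — I (Keeper): all of {B, G} already in.
A5 = A4; e.g. C (Keeper) can still go to H. Fixed point.
C never enters the attractor, so Keeper can avoid the target forever.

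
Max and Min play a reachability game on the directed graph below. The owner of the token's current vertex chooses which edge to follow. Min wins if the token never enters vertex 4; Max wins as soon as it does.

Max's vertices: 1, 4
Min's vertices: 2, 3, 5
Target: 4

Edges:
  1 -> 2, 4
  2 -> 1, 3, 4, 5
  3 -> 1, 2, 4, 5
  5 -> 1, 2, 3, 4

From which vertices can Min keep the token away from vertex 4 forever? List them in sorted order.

2, 3, 5

A0 = {4}
A1: add {1} — 1 (Max) has 1→4.
A2 = A1; e.g. 2 (Min) can still go to 3. Fixed point.
Max's attractor = {1, 4}; Min avoids the target exactly from the complement.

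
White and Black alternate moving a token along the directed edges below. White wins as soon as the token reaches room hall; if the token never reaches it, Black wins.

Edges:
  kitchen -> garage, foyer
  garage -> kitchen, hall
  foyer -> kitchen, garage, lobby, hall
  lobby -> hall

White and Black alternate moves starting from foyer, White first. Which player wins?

White

Track states (vertex, player-to-move).
A0 = {(hall,White), (hall,Black)}
A1: add {(garage,White), (foyer,White), (lobby,White), (lobby,Black)}.
(foyer,White) ∈ A1 ⇒ White forces the target.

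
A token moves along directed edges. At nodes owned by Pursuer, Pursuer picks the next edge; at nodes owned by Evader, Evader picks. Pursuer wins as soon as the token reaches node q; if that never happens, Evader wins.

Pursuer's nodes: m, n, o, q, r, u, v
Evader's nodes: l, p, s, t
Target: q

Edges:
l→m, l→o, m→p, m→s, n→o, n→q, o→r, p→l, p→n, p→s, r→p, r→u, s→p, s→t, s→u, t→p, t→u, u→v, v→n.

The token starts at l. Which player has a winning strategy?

Evader

A0 = {q}
A1: add {n} — n (Pursuer) has n→q.
A2: add {v} — v (Pursuer) has v→n.
A3: add {u} — u (Pursuer) has u→v.
A4: add {r} — r (Pursuer) has r→u.
A5: add {o} — o (Pursuer) has o→r.
A6 = A5; e.g. l (Evader) can still go to m. Fixed point.
l never enters the attractor, so Evader can avoid the target forever.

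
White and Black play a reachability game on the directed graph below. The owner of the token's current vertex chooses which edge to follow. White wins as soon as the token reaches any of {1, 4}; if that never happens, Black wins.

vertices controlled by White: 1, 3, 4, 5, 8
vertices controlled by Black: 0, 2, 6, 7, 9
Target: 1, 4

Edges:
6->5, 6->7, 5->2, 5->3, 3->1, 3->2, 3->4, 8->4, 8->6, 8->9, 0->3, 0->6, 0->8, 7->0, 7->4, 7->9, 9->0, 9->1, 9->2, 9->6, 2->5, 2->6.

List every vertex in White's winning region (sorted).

A0 = {1, 4}
A1: add {3, 8} — 3 (White) has 3→1; 8 (White) has 8→4.
A2: add {5} — 5 (White) has 5→3.
A3 = A2; e.g. 0 (Black) can still go to 6. Fixed point.
White's winning region = {1, 3, 4, 5, 8}.

1, 3, 4, 5, 8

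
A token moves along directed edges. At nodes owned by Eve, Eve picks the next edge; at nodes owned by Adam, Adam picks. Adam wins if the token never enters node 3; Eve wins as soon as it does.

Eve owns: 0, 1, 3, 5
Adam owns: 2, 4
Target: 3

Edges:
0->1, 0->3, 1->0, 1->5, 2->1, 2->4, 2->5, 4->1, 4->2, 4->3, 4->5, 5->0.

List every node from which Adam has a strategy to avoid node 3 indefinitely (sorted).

A0 = {3}
A1: add {0} — 0 (Eve) has 0→3.
A2: add {1, 5} — 1 (Eve) has 1→0; 5 (Eve) has 5→0.
A3 = A2; e.g. 2 (Adam) can still go to 4. Fixed point.
Eve's attractor = {0, 1, 3, 5}; Adam avoids the target exactly from the complement.

2, 4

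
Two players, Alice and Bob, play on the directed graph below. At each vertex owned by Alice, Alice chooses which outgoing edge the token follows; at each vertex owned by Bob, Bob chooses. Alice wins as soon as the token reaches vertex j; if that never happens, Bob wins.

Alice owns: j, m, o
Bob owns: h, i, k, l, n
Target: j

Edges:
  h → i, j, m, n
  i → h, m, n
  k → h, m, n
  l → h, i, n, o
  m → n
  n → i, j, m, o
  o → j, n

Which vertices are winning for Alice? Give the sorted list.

A0 = {j}
A1: add {o} — o (Alice) has o→j.
A2 = A1; e.g. h (Bob) can still go to i. Fixed point.
Alice's winning region = {j, o}.

j, o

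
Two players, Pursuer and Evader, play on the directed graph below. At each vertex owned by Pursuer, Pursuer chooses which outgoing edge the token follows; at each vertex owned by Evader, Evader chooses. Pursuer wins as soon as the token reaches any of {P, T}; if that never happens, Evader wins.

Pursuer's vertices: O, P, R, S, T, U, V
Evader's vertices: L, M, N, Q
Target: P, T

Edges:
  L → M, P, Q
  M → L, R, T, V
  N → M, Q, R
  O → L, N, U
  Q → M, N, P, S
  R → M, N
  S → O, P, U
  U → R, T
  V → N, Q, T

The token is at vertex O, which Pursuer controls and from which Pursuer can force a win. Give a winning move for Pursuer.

A0 = {P, T}
A1: add {S, U, V} — S (Pursuer) has S→P; U (Pursuer) has U→T; V (Pursuer) has V→T.
A2: add {O} — O (Pursuer) has O→U.
A3 = A2; e.g. L (Evader) can still go to M. Fixed point.
From O, successor U is in the attractor (rank 1); the other successors L, N are not.

U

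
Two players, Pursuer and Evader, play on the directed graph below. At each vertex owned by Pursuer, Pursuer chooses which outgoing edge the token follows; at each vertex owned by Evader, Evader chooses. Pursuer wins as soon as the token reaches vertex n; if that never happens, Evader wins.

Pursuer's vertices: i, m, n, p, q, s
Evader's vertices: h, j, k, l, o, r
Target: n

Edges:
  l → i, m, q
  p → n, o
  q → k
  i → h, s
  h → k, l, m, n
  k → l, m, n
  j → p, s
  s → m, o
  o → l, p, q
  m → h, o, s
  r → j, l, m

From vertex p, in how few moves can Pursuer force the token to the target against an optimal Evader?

1

A0 = {n}
A1: add {p} — p (Pursuer) has p→n.
A2 = A1; e.g. h (Evader) can still go to k. Fixed point.
p enters the attractor at level 1, so Pursuer can force the target in 1 move from there.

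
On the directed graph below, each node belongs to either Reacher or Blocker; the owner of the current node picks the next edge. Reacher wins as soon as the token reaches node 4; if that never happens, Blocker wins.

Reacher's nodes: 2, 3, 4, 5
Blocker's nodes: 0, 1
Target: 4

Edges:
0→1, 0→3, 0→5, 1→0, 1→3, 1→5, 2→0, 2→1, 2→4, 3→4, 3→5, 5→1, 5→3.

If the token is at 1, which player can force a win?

Blocker

A0 = {4}
A1: add {2, 3} — 2 (Reacher) has 2→4; 3 (Reacher) has 3→4.
A2: add {5} — 5 (Reacher) has 5→3.
A3 = A2; e.g. 0 (Blocker) can still go to 1. Fixed point.
1 never enters the attractor, so Blocker can avoid the target forever.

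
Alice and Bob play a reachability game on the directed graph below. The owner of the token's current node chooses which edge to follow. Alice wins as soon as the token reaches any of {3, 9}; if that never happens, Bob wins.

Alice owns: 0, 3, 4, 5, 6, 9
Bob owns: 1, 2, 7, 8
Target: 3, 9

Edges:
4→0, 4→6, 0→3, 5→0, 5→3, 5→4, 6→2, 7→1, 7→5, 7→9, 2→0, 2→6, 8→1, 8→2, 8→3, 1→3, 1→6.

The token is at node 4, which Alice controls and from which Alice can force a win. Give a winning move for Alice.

A0 = {3, 9}
A1: add {0, 5} — 0 (Alice) has 0→3; 5 (Alice) has 5→3.
A2: add {4} — 4 (Alice) has 4→0.
A3 = A2; e.g. 1 (Bob) can still go to 6. Fixed point.
From 4, successor 0 is in the attractor (rank 1); the other successor 6 is not.

0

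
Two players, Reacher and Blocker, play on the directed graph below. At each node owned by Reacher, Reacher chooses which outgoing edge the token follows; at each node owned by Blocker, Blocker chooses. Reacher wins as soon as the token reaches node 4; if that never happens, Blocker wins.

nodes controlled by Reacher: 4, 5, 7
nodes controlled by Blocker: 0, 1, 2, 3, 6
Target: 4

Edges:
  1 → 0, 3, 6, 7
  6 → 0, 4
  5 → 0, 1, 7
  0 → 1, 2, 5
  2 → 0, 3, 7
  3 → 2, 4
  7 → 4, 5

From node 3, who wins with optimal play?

A0 = {4}
A1: add {7} — 7 (Reacher) has 7→4.
A2: add {5} — 5 (Reacher) has 5→7.
A3 = A2; e.g. 0 (Blocker) can still go to 1. Fixed point.
3 never enters the attractor, so Blocker can avoid the target forever.

Blocker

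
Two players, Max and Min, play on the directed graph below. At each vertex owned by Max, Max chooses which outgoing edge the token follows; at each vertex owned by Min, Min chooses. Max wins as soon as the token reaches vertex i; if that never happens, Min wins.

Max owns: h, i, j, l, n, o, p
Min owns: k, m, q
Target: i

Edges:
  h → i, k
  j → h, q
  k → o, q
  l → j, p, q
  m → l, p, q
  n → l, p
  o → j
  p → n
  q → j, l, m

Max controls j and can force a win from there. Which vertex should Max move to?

h

A0 = {i}
A1: add {h} — h (Max) has h→i.
A2: add {j} — j (Max) has j→h.
A3: add {l, o} — l (Max) has l→j; o (Max) has o→j.
A4: add {n} — n (Max) has n→l.
A5: add {p} — p (Max) has p→n.
A6 = A5; e.g. k (Min) can still go to q. Fixed point.
From j, successor h is in the attractor (rank 1); the other successor q is not.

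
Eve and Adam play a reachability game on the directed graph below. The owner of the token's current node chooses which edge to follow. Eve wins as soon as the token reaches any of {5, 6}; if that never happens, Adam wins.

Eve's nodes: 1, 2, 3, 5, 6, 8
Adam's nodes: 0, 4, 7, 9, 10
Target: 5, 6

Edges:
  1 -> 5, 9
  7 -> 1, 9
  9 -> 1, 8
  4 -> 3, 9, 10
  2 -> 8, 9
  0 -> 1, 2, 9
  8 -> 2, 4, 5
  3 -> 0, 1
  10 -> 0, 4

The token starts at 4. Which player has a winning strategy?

A0 = {5, 6}
A1: add {1, 8} — 1 (Eve) has 1→5; 8 (Eve) has 8→5.
A2: add {2, 3, 9} — 2 (Eve) has 2→8; 3 (Eve) has 3→1; 9 (Adam): all of {1, 8} already in.
A3: add {0, 7} — 0 (Adam): all of {1, 2, 9} already in; 7 (Adam): all of {1, 9} already in.
A4 = A3; e.g. 4 (Adam) can still go to 10. Fixed point.
4 never enters the attractor, so Adam can avoid the target forever.

Adam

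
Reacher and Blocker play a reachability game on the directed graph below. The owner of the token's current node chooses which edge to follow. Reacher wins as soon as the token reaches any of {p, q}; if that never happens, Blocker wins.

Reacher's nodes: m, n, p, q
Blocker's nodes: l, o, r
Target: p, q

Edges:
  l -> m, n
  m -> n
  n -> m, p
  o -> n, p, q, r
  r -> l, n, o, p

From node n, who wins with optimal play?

Reacher

A0 = {p, q}
A1: add {n} — n (Reacher) has n→p.
n ∈ A1, so Reacher can force the target.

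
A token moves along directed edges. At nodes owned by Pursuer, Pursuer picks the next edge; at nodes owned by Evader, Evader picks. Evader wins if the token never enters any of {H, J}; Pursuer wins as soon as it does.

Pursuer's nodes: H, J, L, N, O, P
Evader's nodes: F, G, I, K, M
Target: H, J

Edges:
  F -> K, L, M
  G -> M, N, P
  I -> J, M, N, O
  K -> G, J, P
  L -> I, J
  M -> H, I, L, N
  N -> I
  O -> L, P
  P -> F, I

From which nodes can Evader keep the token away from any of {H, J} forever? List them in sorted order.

A0 = {H, J}
A1: add {L} — L (Pursuer) has L→J.
A2: add {O} — O (Pursuer) has O→L.
A3 = A2; e.g. F (Evader) can still go to K. Fixed point.
Pursuer's attractor = {H, J, L, O}; Evader avoids the target exactly from the complement.

F, G, I, K, M, N, P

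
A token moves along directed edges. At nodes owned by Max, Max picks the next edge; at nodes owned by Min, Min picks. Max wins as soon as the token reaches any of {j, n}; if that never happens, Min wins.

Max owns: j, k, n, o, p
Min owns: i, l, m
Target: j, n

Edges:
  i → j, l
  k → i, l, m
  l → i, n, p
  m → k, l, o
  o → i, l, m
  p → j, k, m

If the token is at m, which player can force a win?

Min

A0 = {j, n}
A1: add {p} — p (Max) has p→j.
A2 = A1; e.g. i (Min) can still go to l. Fixed point.
m never enters the attractor, so Min can avoid the target forever.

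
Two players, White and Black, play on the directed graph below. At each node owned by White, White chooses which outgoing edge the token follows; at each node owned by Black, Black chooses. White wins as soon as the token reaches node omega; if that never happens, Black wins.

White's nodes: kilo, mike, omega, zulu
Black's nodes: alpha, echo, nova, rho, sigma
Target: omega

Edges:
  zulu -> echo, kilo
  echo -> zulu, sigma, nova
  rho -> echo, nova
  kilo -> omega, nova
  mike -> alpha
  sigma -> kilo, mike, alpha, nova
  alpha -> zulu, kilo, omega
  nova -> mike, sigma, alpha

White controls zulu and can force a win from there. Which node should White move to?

kilo

A0 = {omega}
A1: add {kilo} — kilo (White) has kilo→omega.
A2: add {zulu} — zulu (White) has zulu→kilo.
A3: add {alpha} — alpha (Black): all of {zulu, kilo, omega} already in.
A4: add {mike} — mike (White) has mike→alpha.
A5 = A4; e.g. echo (Black) can still go to sigma. Fixed point.
From zulu, successor kilo is in the attractor (rank 1); the other successor echo is not.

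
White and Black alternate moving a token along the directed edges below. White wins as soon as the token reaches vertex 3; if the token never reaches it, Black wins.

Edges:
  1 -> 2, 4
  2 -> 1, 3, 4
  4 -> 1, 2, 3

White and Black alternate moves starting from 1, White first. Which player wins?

Black

Track states (vertex, player-to-move).
A0 = {(3,White), (3,Black)}
A1: add {(2,White), (4,White)}.
A2: add {(1,Black)}.
A3 = A2; e.g. (1,White) stays out. (1,White) never enters ⇒ Black avoids the target.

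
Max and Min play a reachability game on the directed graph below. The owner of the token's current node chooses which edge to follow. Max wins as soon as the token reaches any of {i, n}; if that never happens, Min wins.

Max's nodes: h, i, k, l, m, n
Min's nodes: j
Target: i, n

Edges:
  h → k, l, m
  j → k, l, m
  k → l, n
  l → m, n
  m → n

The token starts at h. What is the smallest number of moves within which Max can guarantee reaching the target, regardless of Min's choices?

A0 = {i, n}
A1: add {k, l, m} — k (Max) has k→n; l (Max) has l→n; m (Max) has m→n.
A2: add {h, j} — h (Max) has h→k; j (Min): all of {k, l, m} already in.
A2 = all vertices. Fixed point.
h enters the attractor at level 2, so Max can force the target in 2 moves from there.

2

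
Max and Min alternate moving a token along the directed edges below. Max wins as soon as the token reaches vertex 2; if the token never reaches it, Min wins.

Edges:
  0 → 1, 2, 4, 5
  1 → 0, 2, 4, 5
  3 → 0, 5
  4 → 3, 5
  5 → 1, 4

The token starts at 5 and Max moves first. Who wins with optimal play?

Min

Track states (vertex, player-to-move).
A0 = {(2,Max), (2,Min)}
A1: add {(0,Max), (1,Max)}.
A2 = A1; e.g. (0,Min) stays out. (5,Max) never enters ⇒ Min avoids the target.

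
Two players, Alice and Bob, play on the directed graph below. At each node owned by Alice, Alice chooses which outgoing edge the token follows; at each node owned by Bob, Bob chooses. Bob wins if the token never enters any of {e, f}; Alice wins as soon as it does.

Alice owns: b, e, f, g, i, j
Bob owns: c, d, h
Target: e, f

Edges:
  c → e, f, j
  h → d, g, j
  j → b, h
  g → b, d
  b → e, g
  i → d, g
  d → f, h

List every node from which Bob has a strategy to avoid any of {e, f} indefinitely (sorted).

A0 = {e, f}
A1: add {b} — b (Alice) has b→e.
A2: add {g, j} — g (Alice) has g→b; j (Alice) has j→b.
A3: add {c, i} — c (Bob): all of {e, f, j} already in; i (Alice) has i→g.
A4 = A3; e.g. d (Bob) can still go to h. Fixed point.
Alice's attractor = {b, c, e, f, g, i, j}; Bob avoids the target exactly from the complement.

d, h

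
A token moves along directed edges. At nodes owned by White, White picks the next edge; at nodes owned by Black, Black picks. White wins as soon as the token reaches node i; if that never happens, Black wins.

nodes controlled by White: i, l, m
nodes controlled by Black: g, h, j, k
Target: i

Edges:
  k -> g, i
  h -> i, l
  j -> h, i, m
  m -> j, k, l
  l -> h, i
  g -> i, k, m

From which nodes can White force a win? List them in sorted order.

A0 = {i}
A1: add {l} — l (White) has l→i.
A2: add {h, m} — h (Black): all of {i, l} already in; m (White) has m→l.
A3: add {j} — j (Black): all of {h, i, m} already in.
A4 = A3; e.g. g (Black) can still go to k. Fixed point.
White's winning region = {h, i, j, l, m}.

h, i, j, l, m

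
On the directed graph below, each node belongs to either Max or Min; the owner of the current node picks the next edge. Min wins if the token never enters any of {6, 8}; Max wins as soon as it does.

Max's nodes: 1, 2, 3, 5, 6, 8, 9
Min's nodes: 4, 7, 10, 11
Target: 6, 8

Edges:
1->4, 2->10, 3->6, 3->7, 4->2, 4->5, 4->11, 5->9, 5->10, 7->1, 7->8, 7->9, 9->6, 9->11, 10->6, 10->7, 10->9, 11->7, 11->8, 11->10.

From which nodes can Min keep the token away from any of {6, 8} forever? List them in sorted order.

1, 2, 4, 7, 10, 11

A0 = {6, 8}
A1: add {3, 9} — 3 (Max) has 3→6; 9 (Max) has 9→6.
A2: add {5} — 5 (Max) has 5→9.
A3 = A2; e.g. 1 (Max) has no edge into A2. Fixed point.
Max's attractor = {3, 5, 6, 8, 9}; Min avoids the target exactly from the complement.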